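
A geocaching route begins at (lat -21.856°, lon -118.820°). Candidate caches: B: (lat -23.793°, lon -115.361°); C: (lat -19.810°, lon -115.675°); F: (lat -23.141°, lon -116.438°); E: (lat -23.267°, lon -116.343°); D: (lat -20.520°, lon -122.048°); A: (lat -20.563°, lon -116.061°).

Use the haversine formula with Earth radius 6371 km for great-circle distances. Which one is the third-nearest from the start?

Distances from the start ((lat -21.856°, lon -118.820°)):
F: 283.4 km
E: 298.8 km
A: 320.1 km
D: 366.1 km
C: 398.2 km
B: 414.8 km
The third-nearest is A at 320.1 km.

A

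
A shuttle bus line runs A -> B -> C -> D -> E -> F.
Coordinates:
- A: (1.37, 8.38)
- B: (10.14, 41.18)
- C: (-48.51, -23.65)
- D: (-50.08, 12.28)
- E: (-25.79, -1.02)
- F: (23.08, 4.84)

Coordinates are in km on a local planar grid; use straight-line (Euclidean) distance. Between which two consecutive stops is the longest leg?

B–C

Leg distances:
A→B: 34.0 km
B→C: 87.4 km
C→D: 36.0 km
D→E: 27.7 km
E→F: 49.2 km
The longest leg is B–C at 87.4 km.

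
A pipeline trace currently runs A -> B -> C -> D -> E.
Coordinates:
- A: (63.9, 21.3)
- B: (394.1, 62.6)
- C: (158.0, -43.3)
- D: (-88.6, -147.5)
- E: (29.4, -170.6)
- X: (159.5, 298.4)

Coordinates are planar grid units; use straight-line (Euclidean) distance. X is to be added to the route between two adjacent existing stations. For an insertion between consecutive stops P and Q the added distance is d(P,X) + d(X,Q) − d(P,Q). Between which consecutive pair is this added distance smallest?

between A and B

Added distance for inserting X between each consecutive pair:
A–B: 293.0
B–C: 415.6
C–D: 584.3
D–E: 876.7
Smallest added distance is 293.0, inserting between A and B.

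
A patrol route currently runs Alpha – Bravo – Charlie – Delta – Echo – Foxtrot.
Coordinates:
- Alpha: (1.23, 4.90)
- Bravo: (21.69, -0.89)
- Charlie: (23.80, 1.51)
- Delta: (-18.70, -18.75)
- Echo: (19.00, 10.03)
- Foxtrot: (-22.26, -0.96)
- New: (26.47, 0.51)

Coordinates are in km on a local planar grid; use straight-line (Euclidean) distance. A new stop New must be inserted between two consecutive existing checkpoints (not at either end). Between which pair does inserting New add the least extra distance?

Added distance for inserting New between each consecutive pair:
Alpha–Bravo: 9.3 km
Bravo–Charlie: 4.6 km
Charlie–Delta: 4.9 km
Delta–Echo: 13.8 km
Echo–Foxtrot: 18.2 km
Smallest added distance is 4.6 km, inserting between Bravo and Charlie.

between Bravo and Charlie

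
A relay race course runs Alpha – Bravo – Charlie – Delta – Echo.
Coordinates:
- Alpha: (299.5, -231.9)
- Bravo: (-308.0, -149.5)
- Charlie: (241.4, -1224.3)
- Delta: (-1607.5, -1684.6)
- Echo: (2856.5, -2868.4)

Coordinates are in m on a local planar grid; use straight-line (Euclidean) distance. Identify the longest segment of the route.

Delta–Echo

Leg distances:
Alpha→Bravo: 613.1 m
Bravo→Charlie: 1207.1 m
Charlie→Delta: 1905.3 m
Delta→Echo: 4618.3 m
The longest leg is Delta–Echo at 4618.3 m.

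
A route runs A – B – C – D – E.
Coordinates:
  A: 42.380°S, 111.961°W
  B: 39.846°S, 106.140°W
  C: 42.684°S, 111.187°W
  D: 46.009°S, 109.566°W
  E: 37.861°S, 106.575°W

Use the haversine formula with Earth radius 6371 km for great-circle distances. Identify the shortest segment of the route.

C–D

Leg distances:
A→B: 563.0 km
B→C: 526.7 km
C→D: 391.5 km
D→E: 939.0 km
The shortest leg is C–D at 391.5 km.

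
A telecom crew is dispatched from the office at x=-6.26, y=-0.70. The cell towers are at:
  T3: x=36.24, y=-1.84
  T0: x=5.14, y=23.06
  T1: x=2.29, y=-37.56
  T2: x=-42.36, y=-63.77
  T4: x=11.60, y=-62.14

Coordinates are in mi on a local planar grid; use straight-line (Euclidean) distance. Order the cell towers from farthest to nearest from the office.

Distances from the office:
T2 x=-42.36, y=-63.77: 72.7 mi
T4 x=11.60, y=-62.14: 64.0 mi
T3 x=36.24, y=-1.84: 42.5 mi
T1 x=2.29, y=-37.56: 37.8 mi
T0 x=5.14, y=23.06: 26.4 mi

T2, T4, T3, T1, T0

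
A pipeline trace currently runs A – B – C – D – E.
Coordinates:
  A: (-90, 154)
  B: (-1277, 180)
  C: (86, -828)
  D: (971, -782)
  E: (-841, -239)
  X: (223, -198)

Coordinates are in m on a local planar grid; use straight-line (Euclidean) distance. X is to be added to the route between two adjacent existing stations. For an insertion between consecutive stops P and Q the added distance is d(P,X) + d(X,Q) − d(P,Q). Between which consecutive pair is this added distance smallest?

between D and E

Added distance for inserting X between each consecutive pair:
A–B: 830.6 m
B–C: 496.4 m
C–D: 707.5 m
D–E: 122.2 m
Smallest added distance is 122.2 m, inserting between D and E.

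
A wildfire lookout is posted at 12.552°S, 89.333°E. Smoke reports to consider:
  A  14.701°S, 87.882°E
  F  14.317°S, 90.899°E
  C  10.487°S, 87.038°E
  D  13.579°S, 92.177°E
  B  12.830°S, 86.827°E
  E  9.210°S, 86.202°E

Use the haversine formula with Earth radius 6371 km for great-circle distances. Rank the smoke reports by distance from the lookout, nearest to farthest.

F, B, A, D, C, E

Distances from the lookout:
F 14.317°S, 90.899°E: 259.2 km
B 12.830°S, 86.827°E: 273.6 km
A 14.701°S, 87.882°E: 285.8 km
D 13.579°S, 92.177°E: 328.5 km
C 10.487°S, 87.038°E: 339.5 km
E 9.210°S, 86.202°E: 504.9 km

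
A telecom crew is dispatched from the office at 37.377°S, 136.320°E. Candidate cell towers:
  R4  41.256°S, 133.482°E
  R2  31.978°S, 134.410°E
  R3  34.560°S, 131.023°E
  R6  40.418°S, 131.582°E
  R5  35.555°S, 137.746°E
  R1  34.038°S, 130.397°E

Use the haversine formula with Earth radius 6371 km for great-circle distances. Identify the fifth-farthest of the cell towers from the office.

Distances from the office (37.377°S, 136.320°E):
R1: 650.8 km
R2: 625.2 km
R3: 570.3 km
R6: 531.3 km
R4: 495.6 km
R5: 239.4 km
The fifth-farthest is R4 at 495.6 km.

R4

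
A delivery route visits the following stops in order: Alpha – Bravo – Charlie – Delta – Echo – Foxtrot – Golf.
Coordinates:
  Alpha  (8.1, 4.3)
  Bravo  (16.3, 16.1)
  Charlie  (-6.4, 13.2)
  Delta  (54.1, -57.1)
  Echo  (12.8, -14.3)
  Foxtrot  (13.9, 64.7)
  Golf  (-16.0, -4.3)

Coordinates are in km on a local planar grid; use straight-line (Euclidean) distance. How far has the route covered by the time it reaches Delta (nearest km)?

Leg distances:
Alpha→Bravo: 14.4 km  (cumulative 14.4 km)
Bravo→Charlie: 22.9 km  (cumulative 37.3 km)
Charlie→Delta: 92.7 km  (cumulative 130.0 km)
Cumulative distance at Delta ≈ 130 km.

130 km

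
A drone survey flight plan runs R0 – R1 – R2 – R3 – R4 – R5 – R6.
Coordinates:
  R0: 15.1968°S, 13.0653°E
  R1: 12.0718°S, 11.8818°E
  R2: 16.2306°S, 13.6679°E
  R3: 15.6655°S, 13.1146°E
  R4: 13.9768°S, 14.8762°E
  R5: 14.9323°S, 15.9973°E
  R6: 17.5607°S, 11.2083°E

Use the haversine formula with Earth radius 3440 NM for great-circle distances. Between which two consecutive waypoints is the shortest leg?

Leg distances:
R0→R1: 199.9 NM
R1→R2: 270.5 NM
R2→R3: 46.6 NM
R3→R4: 144.0 NM
R4→R5: 86.8 NM
R5→R6: 317.9 NM
The shortest leg is R2–R3 at 46.6 NM.

R2–R3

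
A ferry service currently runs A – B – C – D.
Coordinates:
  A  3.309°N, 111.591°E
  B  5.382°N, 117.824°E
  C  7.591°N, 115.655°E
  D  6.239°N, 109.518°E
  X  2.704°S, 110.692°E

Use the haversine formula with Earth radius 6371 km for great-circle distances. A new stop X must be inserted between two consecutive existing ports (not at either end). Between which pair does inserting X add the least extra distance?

Added distance for inserting X between each consecutive pair:
A–B: 1145.9 km
B–C: 2125.4 km
C–D: 1579.3 km
Smallest added distance is 1145.9 km, inserting between A and B.

between A and B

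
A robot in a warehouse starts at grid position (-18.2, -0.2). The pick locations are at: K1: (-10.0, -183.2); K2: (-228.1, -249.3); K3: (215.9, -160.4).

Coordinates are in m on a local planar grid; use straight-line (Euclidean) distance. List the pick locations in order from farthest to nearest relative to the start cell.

Computing each straight-line distance from (-18.2, -0.2):
K2 (-228.1, -249.3): 325.7 m
K3 (215.9, -160.4): 283.7 m
K1 (-10.0, -183.2): 183.2 m

K2, K3, K1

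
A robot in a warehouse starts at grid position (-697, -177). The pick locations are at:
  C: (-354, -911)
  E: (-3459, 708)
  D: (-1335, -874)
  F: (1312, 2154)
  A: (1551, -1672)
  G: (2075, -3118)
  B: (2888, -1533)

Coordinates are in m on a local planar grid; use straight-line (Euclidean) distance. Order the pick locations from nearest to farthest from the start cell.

C, D, A, E, F, B, G

Distances from the start cell:
C (-354, -911): 810.2 m
D (-1335, -874): 944.9 m
A (1551, -1672): 2699.7 m
E (-3459, 708): 2900.3 m
F (1312, 2154): 3077.3 m
B (2888, -1533): 3832.9 m
G (2075, -3118): 4041.5 m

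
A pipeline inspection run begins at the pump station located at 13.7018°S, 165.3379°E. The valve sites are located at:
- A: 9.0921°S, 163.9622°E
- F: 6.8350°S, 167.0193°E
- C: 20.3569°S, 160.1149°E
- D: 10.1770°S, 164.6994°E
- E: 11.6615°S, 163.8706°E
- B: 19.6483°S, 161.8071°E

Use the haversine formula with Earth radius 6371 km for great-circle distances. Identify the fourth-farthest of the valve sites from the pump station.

Distance to each, sorted:
C: 924.9 km
F: 785.4 km
B: 760.6 km
A: 534.0 km
D: 398.0 km
E: 277.1 km
The fourth-farthest is A at 534.0 km.

A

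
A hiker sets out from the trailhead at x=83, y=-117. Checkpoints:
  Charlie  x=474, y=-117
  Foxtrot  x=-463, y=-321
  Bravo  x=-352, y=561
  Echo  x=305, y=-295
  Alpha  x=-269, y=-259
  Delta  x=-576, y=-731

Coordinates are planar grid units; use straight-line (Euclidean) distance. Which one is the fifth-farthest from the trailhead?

Distances from the trailhead (x=83, y=-117):
Delta: 900.7
Bravo: 805.5
Foxtrot: 582.9
Charlie: 391.0
Alpha: 379.6
Echo: 284.5
The fifth-farthest is Alpha at 379.6.

Alpha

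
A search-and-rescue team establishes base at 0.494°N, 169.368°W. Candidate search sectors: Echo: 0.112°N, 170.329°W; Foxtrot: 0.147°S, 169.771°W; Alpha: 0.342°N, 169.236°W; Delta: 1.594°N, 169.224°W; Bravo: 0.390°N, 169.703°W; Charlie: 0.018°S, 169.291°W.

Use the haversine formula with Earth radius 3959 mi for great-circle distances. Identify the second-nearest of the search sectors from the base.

Bravo

Distances from the base (0.494°N, 169.368°W):
Alpha: 13.9 mi
Bravo: 24.2 mi
Charlie: 35.8 mi
Foxtrot: 52.3 mi
Echo: 71.5 mi
Delta: 76.7 mi
The second-nearest is Bravo at 24.2 mi.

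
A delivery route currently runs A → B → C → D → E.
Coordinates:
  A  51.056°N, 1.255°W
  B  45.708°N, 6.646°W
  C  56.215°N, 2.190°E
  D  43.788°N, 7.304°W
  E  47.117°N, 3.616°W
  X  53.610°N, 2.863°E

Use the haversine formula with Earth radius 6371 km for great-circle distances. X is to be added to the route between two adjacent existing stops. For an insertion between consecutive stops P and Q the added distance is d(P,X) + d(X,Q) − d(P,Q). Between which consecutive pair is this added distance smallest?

between C and D

Added distance for inserting X between each consecutive pair:
A–B: 795.1 km
B–C: 85.0 km
C–D: 76.6 km
D–E: 1706.2 km
Smallest added distance is 76.6 km, inserting between C and D.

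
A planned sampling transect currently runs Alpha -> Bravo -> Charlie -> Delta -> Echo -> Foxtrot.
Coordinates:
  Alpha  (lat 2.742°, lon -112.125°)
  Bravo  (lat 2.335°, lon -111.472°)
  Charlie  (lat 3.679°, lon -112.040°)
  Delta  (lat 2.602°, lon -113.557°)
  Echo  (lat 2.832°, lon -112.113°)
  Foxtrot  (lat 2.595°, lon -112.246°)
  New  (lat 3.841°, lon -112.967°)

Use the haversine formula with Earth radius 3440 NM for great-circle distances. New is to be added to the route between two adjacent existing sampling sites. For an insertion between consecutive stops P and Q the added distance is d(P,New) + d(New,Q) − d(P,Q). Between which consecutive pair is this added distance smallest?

between Charlie and Delta

Added distance for inserting New between each consecutive pair:
Alpha–Bravo: 164.2 NM
Bravo–Charlie: 96.1 NM
Charlie–Delta: 27.2 NM
Delta–Echo: 74.0 NM
Echo–Foxtrot: 149.4 NM
Smallest added distance is 27.2 NM, inserting between Charlie and Delta.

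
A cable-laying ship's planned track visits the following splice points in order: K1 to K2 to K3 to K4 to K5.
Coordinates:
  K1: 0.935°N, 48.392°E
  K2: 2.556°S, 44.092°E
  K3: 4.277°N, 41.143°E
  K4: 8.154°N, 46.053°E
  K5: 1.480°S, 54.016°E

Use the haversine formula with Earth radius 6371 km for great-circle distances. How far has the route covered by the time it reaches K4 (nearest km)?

2136 km

Leg distances:
K1→K2: 615.8 km  (cumulative 615.8 km)
K2→K3: 827.4 km  (cumulative 1443.2 km)
K3→K4: 693.0 km  (cumulative 2136.3 km)
Cumulative distance at K4 ≈ 2136 km.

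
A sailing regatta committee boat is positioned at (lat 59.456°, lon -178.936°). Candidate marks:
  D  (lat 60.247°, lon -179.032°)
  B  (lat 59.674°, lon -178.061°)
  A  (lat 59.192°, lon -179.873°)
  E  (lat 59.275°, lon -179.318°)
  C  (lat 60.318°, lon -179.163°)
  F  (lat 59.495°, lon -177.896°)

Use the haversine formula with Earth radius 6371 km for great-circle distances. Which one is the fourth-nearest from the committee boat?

A

Distances from the committee boat ((lat 59.456°, lon -178.936°)):
E: 29.6 km
B: 54.9 km
F: 58.9 km
A: 60.7 km
D: 88.1 km
C: 96.7 km
The fourth-nearest is A at 60.7 km.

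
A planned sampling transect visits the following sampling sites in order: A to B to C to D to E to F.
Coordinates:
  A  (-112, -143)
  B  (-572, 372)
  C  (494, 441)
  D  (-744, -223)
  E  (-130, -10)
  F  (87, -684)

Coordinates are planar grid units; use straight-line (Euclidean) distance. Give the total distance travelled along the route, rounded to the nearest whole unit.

4522

Leg distances:
A→B: 690.5  (cumulative 690.5)
B→C: 1068.2  (cumulative 1758.8)
C→D: 1404.8  (cumulative 3163.6)
D→E: 649.9  (cumulative 3813.5)
E→F: 708.1  (cumulative 4521.6)
Total route length ≈ 4522.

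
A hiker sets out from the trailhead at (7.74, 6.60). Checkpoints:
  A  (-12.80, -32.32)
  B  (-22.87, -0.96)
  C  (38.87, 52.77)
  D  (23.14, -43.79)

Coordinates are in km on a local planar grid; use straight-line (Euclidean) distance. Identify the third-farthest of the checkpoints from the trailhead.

A

Distances from the trailhead ((7.74, 6.60)):
C: 55.7 km
D: 52.7 km
A: 44.0 km
B: 31.5 km
The third-farthest is A at 44.0 km.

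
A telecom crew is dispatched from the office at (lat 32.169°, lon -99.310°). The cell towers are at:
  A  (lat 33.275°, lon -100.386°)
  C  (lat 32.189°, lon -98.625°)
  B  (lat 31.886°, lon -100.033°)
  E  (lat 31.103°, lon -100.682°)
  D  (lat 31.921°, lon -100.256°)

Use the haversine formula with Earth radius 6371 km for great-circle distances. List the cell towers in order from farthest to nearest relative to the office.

E, A, D, B, C

Distances from the office:
E (lat 31.103°, lon -100.682°): 175.8 km
A (lat 33.275°, lon -100.386°): 158.9 km
D (lat 31.921°, lon -100.256°): 93.3 km
B (lat 31.886°, lon -100.033°): 75.1 km
C (lat 32.189°, lon -98.625°): 64.5 km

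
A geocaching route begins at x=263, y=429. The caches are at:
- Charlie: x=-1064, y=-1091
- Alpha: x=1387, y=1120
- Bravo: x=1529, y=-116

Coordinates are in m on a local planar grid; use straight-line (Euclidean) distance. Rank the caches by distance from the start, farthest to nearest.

Computing each straight-line distance from x=263, y=429:
Charlie x=-1064, y=-1091: 2017.8 m
Bravo x=1529, y=-116: 1378.3 m
Alpha x=1387, y=1120: 1319.4 m

Charlie, Bravo, Alpha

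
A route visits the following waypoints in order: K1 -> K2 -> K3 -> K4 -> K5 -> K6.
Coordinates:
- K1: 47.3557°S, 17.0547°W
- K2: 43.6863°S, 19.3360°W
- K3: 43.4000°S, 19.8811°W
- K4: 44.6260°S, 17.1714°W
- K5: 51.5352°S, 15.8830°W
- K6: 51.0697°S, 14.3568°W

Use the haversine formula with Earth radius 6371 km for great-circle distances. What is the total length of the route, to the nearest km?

1647 km

Leg distances:
K1→K2: 445.0 km  (cumulative 445.0 km)
K2→K3: 54.3 km  (cumulative 499.3 km)
K3→K4: 256.0 km  (cumulative 755.2 km)
K4→K5: 774.2 km  (cumulative 1529.4 km)
K5→K6: 118.1 km  (cumulative 1647.5 km)
Total route length ≈ 1647 km.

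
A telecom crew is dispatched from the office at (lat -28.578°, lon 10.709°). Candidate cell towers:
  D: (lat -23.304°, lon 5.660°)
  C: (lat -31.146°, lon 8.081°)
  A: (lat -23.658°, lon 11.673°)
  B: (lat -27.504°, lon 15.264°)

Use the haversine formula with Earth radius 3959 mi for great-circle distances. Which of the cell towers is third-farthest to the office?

Distance to each, sorted:
D: 480.7 mi
A: 345.2 mi
B: 287.5 mi
C: 237.2 mi
The third-farthest is B at 287.5 mi.

B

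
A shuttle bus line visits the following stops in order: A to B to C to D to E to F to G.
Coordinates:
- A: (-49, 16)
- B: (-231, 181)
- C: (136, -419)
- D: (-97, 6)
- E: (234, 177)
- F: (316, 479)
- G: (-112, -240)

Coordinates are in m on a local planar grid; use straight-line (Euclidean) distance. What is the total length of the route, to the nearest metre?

Leg distances:
A→B: 245.7 m  (cumulative 245.7 m)
B→C: 703.3 m  (cumulative 949.0 m)
C→D: 484.7 m  (cumulative 1433.7 m)
D→E: 372.6 m  (cumulative 1806.2 m)
E→F: 312.9 m  (cumulative 2119.2 m)
F→G: 836.7 m  (cumulative 2955.9 m)
Total route length ≈ 2956 m.

2956 m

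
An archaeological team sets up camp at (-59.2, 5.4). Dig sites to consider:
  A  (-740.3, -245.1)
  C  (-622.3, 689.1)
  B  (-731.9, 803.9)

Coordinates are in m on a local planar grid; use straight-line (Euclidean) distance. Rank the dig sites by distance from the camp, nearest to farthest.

Distances from the camp:
A (-740.3, -245.1): 725.7 m
C (-622.3, 689.1): 885.7 m
B (-731.9, 803.9): 1044.1 m

A, C, B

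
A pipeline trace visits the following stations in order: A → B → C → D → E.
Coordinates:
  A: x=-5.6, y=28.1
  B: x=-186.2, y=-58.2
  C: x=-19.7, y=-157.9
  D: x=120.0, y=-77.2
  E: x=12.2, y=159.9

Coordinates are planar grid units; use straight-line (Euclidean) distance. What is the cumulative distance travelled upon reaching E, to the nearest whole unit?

Leg distances:
A→B: 200.2  (cumulative 200.2)
B→C: 194.1  (cumulative 394.2)
C→D: 161.3  (cumulative 555.6)
D→E: 260.5  (cumulative 816.0)
Cumulative distance at E ≈ 816.

816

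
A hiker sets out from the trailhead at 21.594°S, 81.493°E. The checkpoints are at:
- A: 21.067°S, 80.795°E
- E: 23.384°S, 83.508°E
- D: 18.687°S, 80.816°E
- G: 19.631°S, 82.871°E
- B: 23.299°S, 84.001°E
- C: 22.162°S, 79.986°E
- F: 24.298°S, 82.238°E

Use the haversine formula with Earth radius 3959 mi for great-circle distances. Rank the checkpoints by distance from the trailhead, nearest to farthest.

A, C, G, E, F, B, D

Computing each great-circle distance from 21.594°S, 81.493°E:
A 21.067°S, 80.795°E: 57.8 mi
C 22.162°S, 79.986°E: 104.3 mi
G 19.631°S, 82.871°E: 162.3 mi
E 23.384°S, 83.508°E: 178.5 mi
F 24.298°S, 82.238°E: 192.8 mi
B 23.299°S, 84.001°E: 198.8 mi
D 18.687°S, 80.816°E: 205.6 mi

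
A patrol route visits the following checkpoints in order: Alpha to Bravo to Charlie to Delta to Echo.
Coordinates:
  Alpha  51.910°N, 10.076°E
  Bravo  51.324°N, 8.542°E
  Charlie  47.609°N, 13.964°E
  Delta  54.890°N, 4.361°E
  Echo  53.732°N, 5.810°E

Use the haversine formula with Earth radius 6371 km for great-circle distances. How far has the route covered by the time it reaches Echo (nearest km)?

Leg distances:
Alpha→Bravo: 124.3 km  (cumulative 124.3 km)
Bravo→Charlie: 569.1 km  (cumulative 693.4 km)
Charlie→Delta: 1047.9 km  (cumulative 1741.3 km)
Delta→Echo: 159.4 km  (cumulative 1900.7 km)
Cumulative distance at Echo ≈ 1901 km.

1901 km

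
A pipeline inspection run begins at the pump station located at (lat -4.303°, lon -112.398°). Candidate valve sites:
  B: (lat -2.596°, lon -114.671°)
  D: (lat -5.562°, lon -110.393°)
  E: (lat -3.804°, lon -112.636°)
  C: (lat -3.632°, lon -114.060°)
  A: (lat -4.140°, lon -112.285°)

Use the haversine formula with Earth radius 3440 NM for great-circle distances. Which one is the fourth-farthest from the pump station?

Distances from the pump station ((lat -4.303°, lon -112.398°)):
B: 170.5 NM
D: 141.8 NM
C: 107.4 NM
E: 33.2 NM
A: 11.9 NM
The fourth-farthest is E at 33.2 NM.

E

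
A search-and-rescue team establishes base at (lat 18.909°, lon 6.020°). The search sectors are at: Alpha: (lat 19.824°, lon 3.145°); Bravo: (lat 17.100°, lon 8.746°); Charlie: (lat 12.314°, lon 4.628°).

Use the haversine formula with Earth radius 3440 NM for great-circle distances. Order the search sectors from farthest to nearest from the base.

Charlie, Bravo, Alpha

Distances from the base:
Charlie (lat 12.314°, lon 4.628°): 404.0 NM
Bravo (lat 17.100°, lon 8.746°): 189.8 NM
Alpha (lat 19.824°, lon 3.145°): 171.9 NM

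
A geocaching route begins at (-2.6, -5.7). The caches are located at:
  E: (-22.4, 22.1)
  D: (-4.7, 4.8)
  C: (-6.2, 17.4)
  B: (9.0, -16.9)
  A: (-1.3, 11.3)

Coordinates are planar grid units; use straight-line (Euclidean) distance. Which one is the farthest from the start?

E

Distances from the start ((-2.6, -5.7)):
E: 34.1
C: 23.4
A: 17.0
B: 16.1
D: 10.7
The farthest is E at 34.1.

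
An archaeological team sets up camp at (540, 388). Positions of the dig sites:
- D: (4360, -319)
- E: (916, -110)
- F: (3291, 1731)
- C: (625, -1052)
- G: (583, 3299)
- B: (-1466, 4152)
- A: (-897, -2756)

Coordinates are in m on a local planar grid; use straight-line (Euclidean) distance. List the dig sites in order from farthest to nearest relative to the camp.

B, D, A, F, G, C, E

Distance from the camp at (540, 388) to each:
B (-1466, 4152): 4265.2 m
D (4360, -319): 3884.9 m
A (-897, -2756): 3456.8 m
F (3291, 1731): 3061.3 m
G (583, 3299): 2911.3 m
C (625, -1052): 1442.5 m
E (916, -110): 624.0 m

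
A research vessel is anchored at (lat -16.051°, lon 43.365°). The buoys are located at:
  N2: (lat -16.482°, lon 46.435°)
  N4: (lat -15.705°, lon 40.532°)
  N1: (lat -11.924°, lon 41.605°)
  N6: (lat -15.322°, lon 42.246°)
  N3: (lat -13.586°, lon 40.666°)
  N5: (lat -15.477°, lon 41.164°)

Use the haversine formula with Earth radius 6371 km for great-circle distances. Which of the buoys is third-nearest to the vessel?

N4

Distance to each, sorted:
N6: 144.6 km
N5: 244.0 km
N4: 305.4 km
N2: 331.2 km
N3: 399.1 km
N1: 496.6 km
The third-nearest is N4 at 305.4 km.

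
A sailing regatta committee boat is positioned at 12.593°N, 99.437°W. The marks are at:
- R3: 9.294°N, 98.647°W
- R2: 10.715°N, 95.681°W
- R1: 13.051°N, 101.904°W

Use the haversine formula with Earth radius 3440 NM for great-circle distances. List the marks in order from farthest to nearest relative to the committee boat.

Computing each great-circle distance from 12.593°N, 99.437°W:
R2 10.715°N, 95.681°W: 248.0 NM
R3 9.294°N, 98.647°W: 203.5 NM
R1 13.051°N, 101.904°W: 147.0 NM

R2, R3, R1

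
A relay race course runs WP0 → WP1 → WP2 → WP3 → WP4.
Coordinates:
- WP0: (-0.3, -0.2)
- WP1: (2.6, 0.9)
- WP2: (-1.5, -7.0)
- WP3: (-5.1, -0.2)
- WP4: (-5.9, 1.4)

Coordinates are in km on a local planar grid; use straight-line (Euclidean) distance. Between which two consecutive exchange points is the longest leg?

Leg distances:
WP0→WP1: 3.1 km
WP1→WP2: 8.9 km
WP2→WP3: 7.7 km
WP3→WP4: 1.8 km
The longest leg is WP1–WP2 at 8.9 km.

WP1–WP2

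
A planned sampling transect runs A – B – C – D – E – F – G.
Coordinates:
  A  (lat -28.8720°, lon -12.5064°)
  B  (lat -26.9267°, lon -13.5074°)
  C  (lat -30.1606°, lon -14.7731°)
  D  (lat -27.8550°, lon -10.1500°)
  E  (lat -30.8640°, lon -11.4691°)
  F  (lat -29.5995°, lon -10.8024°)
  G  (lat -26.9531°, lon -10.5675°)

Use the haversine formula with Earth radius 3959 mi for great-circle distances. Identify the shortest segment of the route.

Leg distances:
A→B: 147.7 mi
B→C: 236.3 mi
C→D: 321.6 mi
D→E: 222.6 mi
E→F: 96.0 mi
F→G: 183.4 mi
The shortest leg is E–F at 96.0 mi.

E–F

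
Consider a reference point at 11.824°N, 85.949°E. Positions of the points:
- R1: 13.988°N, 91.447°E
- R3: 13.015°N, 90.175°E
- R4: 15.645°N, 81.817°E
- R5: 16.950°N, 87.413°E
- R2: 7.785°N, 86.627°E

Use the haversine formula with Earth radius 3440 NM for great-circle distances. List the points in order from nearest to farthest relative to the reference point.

Distances from the reference point:
R2 7.785°N, 86.627°E: 245.8 NM
R3 13.015°N, 90.175°E: 257.9 NM
R5 16.950°N, 87.413°E: 319.3 NM
R4 15.645°N, 81.817°E: 332.7 NM
R1 13.988°N, 91.447°E: 347.0 NM

R2, R3, R5, R4, R1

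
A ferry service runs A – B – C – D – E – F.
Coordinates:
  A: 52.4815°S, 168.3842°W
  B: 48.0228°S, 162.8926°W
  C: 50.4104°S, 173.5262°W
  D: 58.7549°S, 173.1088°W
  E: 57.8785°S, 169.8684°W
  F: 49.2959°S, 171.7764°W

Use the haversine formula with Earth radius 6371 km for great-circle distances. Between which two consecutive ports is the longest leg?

Leg distances:
A→B: 630.7 km
B→C: 815.8 km
C→D: 928.3 km
D→E: 212.8 km
E→F: 962.5 km
The longest leg is E–F at 962.5 km.

E–F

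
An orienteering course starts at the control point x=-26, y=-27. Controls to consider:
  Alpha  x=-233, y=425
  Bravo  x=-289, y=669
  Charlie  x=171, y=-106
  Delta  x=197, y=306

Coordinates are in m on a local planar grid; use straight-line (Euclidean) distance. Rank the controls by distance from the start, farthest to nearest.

Computing each straight-line distance from x=-26, y=-27:
Bravo x=-289, y=669: 744.0 m
Alpha x=-233, y=425: 497.1 m
Delta x=197, y=306: 400.8 m
Charlie x=171, y=-106: 212.2 m

Bravo, Alpha, Delta, Charlie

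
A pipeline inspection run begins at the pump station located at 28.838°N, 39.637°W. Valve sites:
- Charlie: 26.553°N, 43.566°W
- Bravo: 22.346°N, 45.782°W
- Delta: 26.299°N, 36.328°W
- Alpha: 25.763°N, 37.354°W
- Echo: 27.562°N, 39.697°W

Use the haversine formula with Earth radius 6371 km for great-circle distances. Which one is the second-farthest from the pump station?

Charlie

Distance to each, sorted:
Bravo: 948.7 km
Charlie: 462.8 km
Delta: 431.3 km
Alpha: 409.6 km
Echo: 142.0 km
The second-farthest is Charlie at 462.8 km.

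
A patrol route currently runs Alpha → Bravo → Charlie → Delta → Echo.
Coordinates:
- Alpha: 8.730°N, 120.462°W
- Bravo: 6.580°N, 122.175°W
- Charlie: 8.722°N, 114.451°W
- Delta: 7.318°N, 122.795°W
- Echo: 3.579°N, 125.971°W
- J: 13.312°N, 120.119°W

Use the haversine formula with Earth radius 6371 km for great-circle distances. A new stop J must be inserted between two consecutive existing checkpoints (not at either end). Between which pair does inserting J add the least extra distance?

between Charlie and Delta

Added distance for inserting J between each consecutive pair:
Alpha–Bravo: 987.9 km
Bravo–Charlie: 699.7 km
Charlie–Delta: 597.9 km
Delta–Echo: 1442.2 km
Smallest added distance is 597.9 km, inserting between Charlie and Delta.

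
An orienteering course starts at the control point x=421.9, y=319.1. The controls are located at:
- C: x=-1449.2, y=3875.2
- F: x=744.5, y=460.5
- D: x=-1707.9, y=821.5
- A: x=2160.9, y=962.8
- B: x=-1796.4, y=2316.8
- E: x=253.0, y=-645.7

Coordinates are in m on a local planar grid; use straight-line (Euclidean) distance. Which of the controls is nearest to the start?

Distance to each, sorted:
F: 352.2 m
E: 979.5 m
A: 1854.3 m
D: 2188.3 m
B: 2985.2 m
C: 4018.3 m
The nearest is F at 352.2 m.

F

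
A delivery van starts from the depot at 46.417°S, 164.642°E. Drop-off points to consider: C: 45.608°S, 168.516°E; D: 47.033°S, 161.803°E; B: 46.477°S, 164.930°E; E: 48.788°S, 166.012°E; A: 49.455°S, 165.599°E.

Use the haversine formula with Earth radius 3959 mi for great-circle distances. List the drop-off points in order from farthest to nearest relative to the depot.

A, C, E, D, B

Computing each great-circle distance from 46.417°S, 164.642°E:
A 49.455°S, 165.599°E: 214.5 mi
C 45.608°S, 168.516°E: 194.1 mi
E 48.788°S, 166.012°E: 175.8 mi
D 47.033°S, 161.803°E: 141.0 mi
B 46.477°S, 164.930°E: 14.3 mi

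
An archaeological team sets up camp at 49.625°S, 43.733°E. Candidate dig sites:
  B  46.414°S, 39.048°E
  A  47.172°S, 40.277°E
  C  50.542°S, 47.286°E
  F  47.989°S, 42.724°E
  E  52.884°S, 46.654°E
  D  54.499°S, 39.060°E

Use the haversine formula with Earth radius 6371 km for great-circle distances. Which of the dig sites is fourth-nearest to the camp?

E

Distance to each, sorted:
F: 196.3 km
C: 273.2 km
A: 373.4 km
E: 415.4 km
B: 498.7 km
D: 628.8 km
The fourth-nearest is E at 415.4 km.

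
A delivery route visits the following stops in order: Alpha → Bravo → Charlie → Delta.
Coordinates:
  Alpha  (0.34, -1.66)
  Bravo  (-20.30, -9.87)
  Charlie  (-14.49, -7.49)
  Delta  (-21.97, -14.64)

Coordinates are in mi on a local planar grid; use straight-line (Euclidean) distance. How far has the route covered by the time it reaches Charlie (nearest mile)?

Leg distances:
Alpha→Bravo: 22.2 mi  (cumulative 22.2 mi)
Bravo→Charlie: 6.3 mi  (cumulative 28.5 mi)
Cumulative distance at Charlie ≈ 28 mi.

28 mi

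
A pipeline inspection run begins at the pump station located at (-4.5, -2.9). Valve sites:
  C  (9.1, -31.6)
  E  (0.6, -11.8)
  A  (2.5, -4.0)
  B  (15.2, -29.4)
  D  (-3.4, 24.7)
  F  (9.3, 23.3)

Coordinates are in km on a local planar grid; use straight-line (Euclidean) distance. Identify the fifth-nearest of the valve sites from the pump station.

Distances from the pump station ((-4.5, -2.9)):
A: 7.1 km
E: 10.3 km
D: 27.6 km
F: 29.6 km
C: 31.8 km
B: 33.0 km
The fifth-nearest is C at 31.8 km.

C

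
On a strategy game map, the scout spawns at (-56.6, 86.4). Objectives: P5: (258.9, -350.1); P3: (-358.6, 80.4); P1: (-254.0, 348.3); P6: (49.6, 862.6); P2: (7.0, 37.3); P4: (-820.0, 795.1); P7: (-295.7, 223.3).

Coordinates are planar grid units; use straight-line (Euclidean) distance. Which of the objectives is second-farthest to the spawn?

Distance to each, sorted:
P4: 1041.7
P6: 783.4
P5: 538.6
P1: 328.0
P3: 302.1
P7: 275.5
P2: 80.3
The second-farthest is P6 at 783.4.

P6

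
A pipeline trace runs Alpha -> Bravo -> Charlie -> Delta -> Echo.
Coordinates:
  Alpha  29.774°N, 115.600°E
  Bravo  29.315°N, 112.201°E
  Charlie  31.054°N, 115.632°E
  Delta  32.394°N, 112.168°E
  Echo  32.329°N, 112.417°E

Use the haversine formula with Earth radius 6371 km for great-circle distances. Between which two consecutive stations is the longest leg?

Bravo–Charlie

Leg distances:
Alpha→Bravo: 332.7 km
Bravo→Charlie: 382.3 km
Charlie→Delta: 359.9 km
Delta→Echo: 24.5 km
The longest leg is Bravo–Charlie at 382.3 km.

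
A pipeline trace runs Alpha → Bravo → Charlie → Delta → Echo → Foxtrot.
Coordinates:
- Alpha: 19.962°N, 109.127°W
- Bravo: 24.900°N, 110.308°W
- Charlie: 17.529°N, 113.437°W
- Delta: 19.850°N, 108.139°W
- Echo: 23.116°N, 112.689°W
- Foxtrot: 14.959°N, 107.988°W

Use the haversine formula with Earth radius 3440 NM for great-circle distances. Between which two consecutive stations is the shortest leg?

Alpha–Bravo

Leg distances:
Alpha→Bravo: 303.6 NM
Bravo→Charlie: 475.9 NM
Charlie→Delta: 331.9 NM
Delta→Echo: 321.0 NM
Echo→Foxtrot: 557.6 NM
The shortest leg is Alpha–Bravo at 303.6 NM.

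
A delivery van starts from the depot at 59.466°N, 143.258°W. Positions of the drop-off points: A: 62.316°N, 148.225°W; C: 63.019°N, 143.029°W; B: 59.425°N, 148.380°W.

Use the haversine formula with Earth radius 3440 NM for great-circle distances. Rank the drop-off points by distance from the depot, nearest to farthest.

B, C, A

Distance from the depot at 59.466°N, 143.258°W to each:
B 59.425°N, 148.380°W: 156.3 NM
C 63.019°N, 143.029°W: 213.4 NM
A 62.316°N, 148.225°W: 224.2 NM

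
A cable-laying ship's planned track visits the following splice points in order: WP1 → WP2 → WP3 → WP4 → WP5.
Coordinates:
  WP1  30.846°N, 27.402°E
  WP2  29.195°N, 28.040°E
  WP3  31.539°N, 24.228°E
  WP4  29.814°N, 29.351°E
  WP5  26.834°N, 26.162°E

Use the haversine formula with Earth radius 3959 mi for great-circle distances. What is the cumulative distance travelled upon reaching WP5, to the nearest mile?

Leg distances:
WP1→WP2: 120.3 mi  (cumulative 120.3 mi)
WP2→WP3: 279.0 mi  (cumulative 399.3 mi)
WP3→WP4: 326.9 mi  (cumulative 726.2 mi)
WP4→WP5: 282.9 mi  (cumulative 1009.1 mi)
Cumulative distance at WP5 ≈ 1009 mi.

1009 mi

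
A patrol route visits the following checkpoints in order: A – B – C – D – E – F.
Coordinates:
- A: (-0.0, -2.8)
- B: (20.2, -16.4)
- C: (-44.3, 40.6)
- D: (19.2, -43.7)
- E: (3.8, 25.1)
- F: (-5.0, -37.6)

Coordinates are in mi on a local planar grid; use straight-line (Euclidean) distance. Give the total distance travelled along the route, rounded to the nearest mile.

350 mi

Leg distances:
A→B: 24.4 mi  (cumulative 24.4 mi)
B→C: 86.1 mi  (cumulative 110.4 mi)
C→D: 105.5 mi  (cumulative 216.0 mi)
D→E: 70.5 mi  (cumulative 286.5 mi)
E→F: 63.3 mi  (cumulative 349.8 mi)
Total route length ≈ 350 mi.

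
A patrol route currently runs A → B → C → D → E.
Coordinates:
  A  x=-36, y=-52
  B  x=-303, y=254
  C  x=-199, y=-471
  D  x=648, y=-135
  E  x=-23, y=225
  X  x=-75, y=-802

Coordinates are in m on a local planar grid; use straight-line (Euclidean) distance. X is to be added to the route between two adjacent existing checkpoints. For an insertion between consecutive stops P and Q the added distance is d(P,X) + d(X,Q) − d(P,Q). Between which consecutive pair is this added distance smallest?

between C and D

Added distance for inserting X between each consecutive pair:
A–B: 1425.2 m
B–C: 701.4 m
C–D: 425.9 m
D–E: 1250.5 m
Smallest added distance is 425.9 m, inserting between C and D.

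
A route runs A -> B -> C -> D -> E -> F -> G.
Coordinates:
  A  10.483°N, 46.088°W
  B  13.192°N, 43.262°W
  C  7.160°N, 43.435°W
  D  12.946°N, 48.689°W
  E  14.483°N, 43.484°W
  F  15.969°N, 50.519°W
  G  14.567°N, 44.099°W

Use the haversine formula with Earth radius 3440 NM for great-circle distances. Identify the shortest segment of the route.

Leg distances:
A→B: 232.4 NM
B→C: 362.3 NM
C→D: 465.9 NM
D→E: 317.3 NM
E→F: 417.2 NM
F→G: 381.2 NM
The shortest leg is A–B at 232.4 NM.

A–B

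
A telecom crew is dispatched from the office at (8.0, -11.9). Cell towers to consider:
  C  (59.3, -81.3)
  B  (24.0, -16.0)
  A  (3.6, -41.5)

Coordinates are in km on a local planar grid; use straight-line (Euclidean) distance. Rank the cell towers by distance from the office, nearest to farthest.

Computing each straight-line distance from (8.0, -11.9):
B (24.0, -16.0): 16.5 km
A (3.6, -41.5): 29.9 km
C (59.3, -81.3): 86.3 km

B, A, C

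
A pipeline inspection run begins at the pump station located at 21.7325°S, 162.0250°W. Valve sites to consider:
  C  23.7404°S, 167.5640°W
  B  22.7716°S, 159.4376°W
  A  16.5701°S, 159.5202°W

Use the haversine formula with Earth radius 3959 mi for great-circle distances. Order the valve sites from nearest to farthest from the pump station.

Distance from the pump station at 21.7325°S, 162.0250°W to each:
B 22.7716°S, 159.4376°W: 180.4 mi
C 23.7404°S, 167.5640°W: 379.2 mi
A 16.5701°S, 159.5202°W: 392.4 mi

B, C, A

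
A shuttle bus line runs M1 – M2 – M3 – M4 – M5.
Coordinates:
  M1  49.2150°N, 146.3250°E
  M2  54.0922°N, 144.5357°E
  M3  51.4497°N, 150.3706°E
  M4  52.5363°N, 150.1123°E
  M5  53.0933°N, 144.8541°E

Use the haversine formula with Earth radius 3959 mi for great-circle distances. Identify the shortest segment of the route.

Leg distances:
M1→M2: 345.6 mi
M2→M3: 304.5 mi
M3→M4: 75.9 mi
M4→M5: 222.9 mi
The shortest leg is M3–M4 at 75.9 mi.

M3–M4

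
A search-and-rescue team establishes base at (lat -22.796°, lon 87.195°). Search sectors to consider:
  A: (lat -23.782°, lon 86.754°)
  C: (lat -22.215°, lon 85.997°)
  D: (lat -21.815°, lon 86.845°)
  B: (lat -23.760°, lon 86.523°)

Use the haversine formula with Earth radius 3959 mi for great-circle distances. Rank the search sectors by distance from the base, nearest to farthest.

D, A, B, C

Distance from the base at (lat -22.796°, lon 87.195°) to each:
D (lat -21.815°, lon 86.845°): 71.4 mi
A (lat -23.782°, lon 86.754°): 73.7 mi
B (lat -23.760°, lon 86.523°): 79.1 mi
C (lat -22.215°, lon 85.997°): 86.4 mi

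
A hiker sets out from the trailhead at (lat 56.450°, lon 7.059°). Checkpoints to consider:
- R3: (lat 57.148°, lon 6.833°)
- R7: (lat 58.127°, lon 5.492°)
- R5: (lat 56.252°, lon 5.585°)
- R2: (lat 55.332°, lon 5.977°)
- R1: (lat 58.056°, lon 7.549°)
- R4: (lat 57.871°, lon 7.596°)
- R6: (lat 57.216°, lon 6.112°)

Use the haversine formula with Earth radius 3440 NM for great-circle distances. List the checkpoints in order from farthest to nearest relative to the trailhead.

Computing each great-circle distance from (lat 56.450°, lon 7.059°):
R7 (lat 58.127°, lon 5.492°): 112.8 NM
R1 (lat 58.056°, lon 7.549°): 97.7 NM
R4 (lat 57.871°, lon 7.596°): 87.1 NM
R2 (lat 55.332°, lon 5.977°): 76.4 NM
R6 (lat 57.216°, lon 6.112°): 55.5 NM
R5 (lat 56.252°, lon 5.585°): 50.5 NM
R3 (lat 57.148°, lon 6.833°): 42.6 NM

R7, R1, R4, R2, R6, R5, R3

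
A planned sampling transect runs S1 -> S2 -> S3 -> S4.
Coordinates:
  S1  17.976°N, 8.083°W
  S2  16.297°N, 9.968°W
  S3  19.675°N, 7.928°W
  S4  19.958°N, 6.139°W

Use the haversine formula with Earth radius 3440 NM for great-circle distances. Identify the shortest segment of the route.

S3–S4

Leg distances:
S1→S2: 147.8 NM
S2→S3: 233.9 NM
S3→S4: 102.5 NM
The shortest leg is S3–S4 at 102.5 NM.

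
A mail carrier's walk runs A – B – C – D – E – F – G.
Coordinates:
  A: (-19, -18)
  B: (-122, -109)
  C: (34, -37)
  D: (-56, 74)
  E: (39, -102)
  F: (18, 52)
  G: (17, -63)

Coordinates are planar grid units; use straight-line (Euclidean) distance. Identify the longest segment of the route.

Leg distances:
A→B: 137.4
B→C: 171.8
C→D: 142.9
D→E: 200.0
E→F: 155.4
F→G: 115.0
The longest leg is D–E at 200.0.

D–E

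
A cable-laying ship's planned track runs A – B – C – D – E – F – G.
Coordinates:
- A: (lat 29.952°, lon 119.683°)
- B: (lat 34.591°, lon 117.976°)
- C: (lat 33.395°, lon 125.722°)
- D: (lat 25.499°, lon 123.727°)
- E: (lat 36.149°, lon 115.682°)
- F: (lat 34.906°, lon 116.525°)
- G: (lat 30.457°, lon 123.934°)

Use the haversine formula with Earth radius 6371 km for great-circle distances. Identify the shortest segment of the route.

E–F

Leg distances:
A→B: 540.2 km
B→C: 726.2 km
C→D: 898.9 km
D→E: 1410.2 km
E→F: 157.9 km
F→G: 851.4 km
The shortest leg is E–F at 157.9 km.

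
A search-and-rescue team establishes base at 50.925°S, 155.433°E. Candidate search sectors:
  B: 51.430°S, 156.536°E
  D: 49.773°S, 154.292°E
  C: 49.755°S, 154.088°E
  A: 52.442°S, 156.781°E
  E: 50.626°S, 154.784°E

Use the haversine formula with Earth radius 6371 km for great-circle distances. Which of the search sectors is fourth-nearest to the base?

Distance to each, sorted:
E: 56.5 km
B: 95.2 km
D: 151.5 km
C: 161.4 km
A: 192.6 km
The fourth-nearest is C at 161.4 km.

C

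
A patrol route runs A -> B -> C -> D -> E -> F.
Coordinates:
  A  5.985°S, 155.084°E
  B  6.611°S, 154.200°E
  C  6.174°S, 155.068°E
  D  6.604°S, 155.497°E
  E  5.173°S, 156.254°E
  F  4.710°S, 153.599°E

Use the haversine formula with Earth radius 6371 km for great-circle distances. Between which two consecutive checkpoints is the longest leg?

E–F

Leg distances:
A→B: 120.0 km
B→C: 107.5 km
C→D: 67.3 km
D→E: 179.8 km
E→F: 298.6 km
The longest leg is E–F at 298.6 km.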